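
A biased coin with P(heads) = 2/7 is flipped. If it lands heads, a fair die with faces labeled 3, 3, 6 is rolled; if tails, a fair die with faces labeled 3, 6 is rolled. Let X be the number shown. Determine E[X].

61/14

E[X | heads] = (3+3+6)/3 = 4.
E[X | tails] = (3+6)/2 = 9/2.
By the law of total expectation,
E[X] = (2/7)·(4) + (5/7)·(9/2) = 61/14.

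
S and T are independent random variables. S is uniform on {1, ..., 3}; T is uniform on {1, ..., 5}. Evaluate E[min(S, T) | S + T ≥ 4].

P(S + T ≥ 4) = 4/5.
Summing min(S,T)·P(x,y) over outcomes with S + T ≥ 4 gives 23/15.
E[min(S, T) | S + T ≥ 4] = (23/15) / (4/5) = 23/12.

23/12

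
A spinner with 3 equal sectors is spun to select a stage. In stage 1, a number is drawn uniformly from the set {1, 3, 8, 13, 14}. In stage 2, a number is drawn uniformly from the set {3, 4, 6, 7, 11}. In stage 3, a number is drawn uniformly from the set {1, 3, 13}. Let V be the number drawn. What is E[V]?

E[V | stage 1] = (1+3+8+13+14)/5 = 39/5.
E[V | stage 2] = (3+4+6+7+11)/5 = 31/5.
E[V | stage 3] = (1+3+13)/3 = 17/3.
E[V] = (1/3)·(39/5) + (1/3)·(31/5) + (1/3)·(17/3) = 59/9.

59/9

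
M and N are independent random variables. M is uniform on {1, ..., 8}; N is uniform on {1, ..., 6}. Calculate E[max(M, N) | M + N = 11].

27/4

Outcomes with M + N = 11: (5,6), (6,5), (7,4), (8,3), each with probability 1/48.
E[max(M, N) | M + N = 11] = (6 + 6 + 7 + 8) / 4 = 27/4.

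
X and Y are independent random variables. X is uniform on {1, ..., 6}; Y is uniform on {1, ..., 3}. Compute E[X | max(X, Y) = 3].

12/5

Outcomes with max(X, Y) = 3: (1,3), (2,3), (3,1), (3,2), (3,3), each with probability 1/18.
E[X | max(X, Y) = 3] = (1 + 2 + 3 + 3 + 3) / 5 = 12/5.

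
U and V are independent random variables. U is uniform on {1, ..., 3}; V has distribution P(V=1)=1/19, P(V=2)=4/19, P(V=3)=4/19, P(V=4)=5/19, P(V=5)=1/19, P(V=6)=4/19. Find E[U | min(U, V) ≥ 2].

P(min(U, V) ≥ 2) = 12/19.
Summing U·P(x,y) over outcomes with min(U, V) ≥ 2 gives 30/19.
E[U | min(U, V) ≥ 2] = (30/19) / (12/19) = 5/2.

5/2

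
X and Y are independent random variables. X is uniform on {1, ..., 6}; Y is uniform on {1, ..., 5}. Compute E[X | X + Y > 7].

5

Outcomes with X + Y > 7: (3,5), (4,4), (4,5), (5,3), (5,4), (5,5), (6,2), (6,3), (6,4), (6,5), each with probability 1/30.
E[X | X + Y > 7] = (3 + 4 + 4 + 5 + 5 + 5 + 6 + 6 + 6 + 6) / 10 = 5.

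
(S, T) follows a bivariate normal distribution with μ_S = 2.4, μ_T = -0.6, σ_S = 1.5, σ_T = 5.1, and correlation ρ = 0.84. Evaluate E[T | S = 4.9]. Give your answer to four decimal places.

For a bivariate normal, E[T | S=x] = μ_T + ρ·(σ_T/σ_S)·(x − μ_S).
E[T | S=4.9] = -0.6 + (0.84)·(5.1/1.5)·(4.9 − (2.4)) = -0.6 + (2.856)·(2.5) = 6.5400.

6.5400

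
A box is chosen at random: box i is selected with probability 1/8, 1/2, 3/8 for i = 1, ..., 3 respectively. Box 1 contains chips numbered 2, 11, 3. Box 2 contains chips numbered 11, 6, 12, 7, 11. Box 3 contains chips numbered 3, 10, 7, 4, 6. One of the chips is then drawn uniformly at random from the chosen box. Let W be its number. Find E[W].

457/60

E[W | box 1] = (2+11+3)/3 = 16/3.
E[W | box 2] = (11+6+12+7+11)/5 = 47/5.
E[W | box 3] = (3+10+7+4+6)/5 = 6.
By the law of total expectation,
E[W] = (1/8)·(16/3) + (1/2)·(47/5) + (3/8)·(6) = 457/60.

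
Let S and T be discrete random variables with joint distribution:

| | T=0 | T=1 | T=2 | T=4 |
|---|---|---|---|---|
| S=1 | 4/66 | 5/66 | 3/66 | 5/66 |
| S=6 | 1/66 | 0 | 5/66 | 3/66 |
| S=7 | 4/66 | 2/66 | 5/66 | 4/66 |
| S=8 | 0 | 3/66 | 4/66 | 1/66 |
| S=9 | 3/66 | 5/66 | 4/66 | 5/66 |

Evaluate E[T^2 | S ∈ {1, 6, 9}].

P(S ∈ {1, 6, 9}) = 43/66.
Summing T^2·P(S=x,T=y) over the conditioning event gives 133/33.
E[T^2 | S ∈ {1, 6, 9}] = (133/33) / (43/66) = 266/43.

266/43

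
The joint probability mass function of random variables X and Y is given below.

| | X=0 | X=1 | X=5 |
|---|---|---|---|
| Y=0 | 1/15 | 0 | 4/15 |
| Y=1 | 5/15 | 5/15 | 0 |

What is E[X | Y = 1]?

1/2

P(Y = 1) = 2/3.
Σ X·P over the event = 0·(5/15) + 1·(5/15) = 1/3.
E[X | Y = 1] = (1/3) / (2/3) = 1/2.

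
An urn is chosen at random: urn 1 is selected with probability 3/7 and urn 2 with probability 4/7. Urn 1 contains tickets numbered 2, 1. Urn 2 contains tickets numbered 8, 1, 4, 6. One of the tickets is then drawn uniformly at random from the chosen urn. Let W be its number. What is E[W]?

E[W | urn 1] = (2+1)/2 = 3/2.
E[W | urn 2] = (8+1+4+6)/4 = 19/4.
E[W] = (3/7)·(3/2) + (4/7)·(19/4) = 47/14.

47/14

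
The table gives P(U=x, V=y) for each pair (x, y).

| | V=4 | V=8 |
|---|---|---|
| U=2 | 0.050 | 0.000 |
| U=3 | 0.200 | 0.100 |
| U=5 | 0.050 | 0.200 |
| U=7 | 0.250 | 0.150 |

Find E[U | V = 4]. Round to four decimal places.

4.9091

P(V = 4) = 0.550.
Σ U·P over the event = 2·(0.050) + 3·(0.200) + 5·(0.050) + 7·(0.250) = 2.700.
E[U | V = 4] = (2.700) / (0.550) = 4.9091.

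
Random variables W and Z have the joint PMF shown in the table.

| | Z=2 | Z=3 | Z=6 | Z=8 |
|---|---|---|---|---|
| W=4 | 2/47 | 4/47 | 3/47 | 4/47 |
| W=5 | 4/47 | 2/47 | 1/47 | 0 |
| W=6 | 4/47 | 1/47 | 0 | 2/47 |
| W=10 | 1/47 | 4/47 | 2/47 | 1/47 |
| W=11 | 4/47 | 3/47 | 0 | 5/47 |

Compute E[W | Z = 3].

15/2

P(Z = 3) = 14/47.
Σ W·P over the event = 4·(4/47) + 5·(2/47) + 6·(1/47) + 10·(4/47) + 11·(3/47) = 105/47.
E[W | Z = 3] = (105/47) / (14/47) = 15/2.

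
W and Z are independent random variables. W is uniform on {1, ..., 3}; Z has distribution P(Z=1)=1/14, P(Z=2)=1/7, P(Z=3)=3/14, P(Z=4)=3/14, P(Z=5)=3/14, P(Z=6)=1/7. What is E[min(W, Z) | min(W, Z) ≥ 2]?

P(min(W, Z) ≥ 2) = 13/21.
Summing min(W,Z)·P(x,y) over outcomes with min(W, Z) ≥ 2 gives 3/2.
E[min(W, Z) | min(W, Z) ≥ 2] = (3/2) / (13/21) = 63/26.

63/26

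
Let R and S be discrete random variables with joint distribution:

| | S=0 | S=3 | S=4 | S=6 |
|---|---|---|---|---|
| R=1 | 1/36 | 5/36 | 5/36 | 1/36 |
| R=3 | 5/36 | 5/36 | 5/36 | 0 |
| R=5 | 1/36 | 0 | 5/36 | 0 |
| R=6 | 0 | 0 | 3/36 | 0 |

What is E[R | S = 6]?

1

P(S = 6) = 1/36.
Σ R·P over the event = 1·(1/36) = 1/36.
E[R | S = 6] = (1/36) / (1/36) = 1.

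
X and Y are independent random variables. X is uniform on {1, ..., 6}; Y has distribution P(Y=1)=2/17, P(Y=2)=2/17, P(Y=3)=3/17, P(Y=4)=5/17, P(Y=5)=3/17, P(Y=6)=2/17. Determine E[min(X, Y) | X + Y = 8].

P(X + Y = 8) = 5/34.
Summing min(X,Y)·P(x,y) over outcomes with X + Y = 8 gives 23/51.
E[min(X, Y) | X + Y = 8] = (23/51) / (5/34) = 46/15.

46/15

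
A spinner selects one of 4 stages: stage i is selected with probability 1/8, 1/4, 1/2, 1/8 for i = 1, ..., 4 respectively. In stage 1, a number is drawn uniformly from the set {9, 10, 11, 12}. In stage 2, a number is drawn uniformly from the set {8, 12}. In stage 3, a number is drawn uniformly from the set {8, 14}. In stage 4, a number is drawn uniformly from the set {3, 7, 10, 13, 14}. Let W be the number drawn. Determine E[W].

E[W | stage 1] = (9+10+11+12)/4 = 21/2.
E[W | stage 2] = (8+12)/2 = 10.
E[W | stage 3] = (8+14)/2 = 11.
E[W | stage 4] = (3+7+10+13+14)/5 = 47/5.
By the law of total expectation,
E[W] = (1/8)·(21/2) + (1/4)·(10) + (1/2)·(11) + (1/8)·(47/5) = 839/80.

839/80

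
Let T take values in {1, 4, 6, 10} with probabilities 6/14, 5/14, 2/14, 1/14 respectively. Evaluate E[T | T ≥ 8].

P(T ≥ 8) = 1/14.
Σ over the event: 10·1/14 = 5/7.
E[T | T ≥ 8] = (5/7) / (1/14) = 10.

10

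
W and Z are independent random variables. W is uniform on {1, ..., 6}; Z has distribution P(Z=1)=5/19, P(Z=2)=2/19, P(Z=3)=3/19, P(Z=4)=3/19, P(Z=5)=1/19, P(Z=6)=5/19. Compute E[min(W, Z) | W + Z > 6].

P(W + Z > 6) = 65/114.
Summing min(W,Z)·P(x,y) over outcomes with W + Z > 6 gives 11/6.
E[min(W, Z) | W + Z > 6] = (11/6) / (65/114) = 209/65.

209/65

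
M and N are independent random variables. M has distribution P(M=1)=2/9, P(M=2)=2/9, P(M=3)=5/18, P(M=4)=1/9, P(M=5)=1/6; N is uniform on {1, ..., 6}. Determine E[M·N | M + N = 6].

64/9

P(M + N = 6) = 1/6.
Summing MN·P(x,y) over outcomes with M + N = 6 gives 32/27.
E[M·N | M + N = 6] = (32/27) / (1/6) = 64/9.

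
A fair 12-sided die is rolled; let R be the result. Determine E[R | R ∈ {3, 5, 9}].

P(R ∈ {3, 5, 9}) = 1/4.
Σ over the event: 3·1/12 + 5·1/12 + 9·1/12 = 17/12.
E[R | R ∈ {3, 5, 9}] = (17/12) / (1/4) = 17/3.

17/3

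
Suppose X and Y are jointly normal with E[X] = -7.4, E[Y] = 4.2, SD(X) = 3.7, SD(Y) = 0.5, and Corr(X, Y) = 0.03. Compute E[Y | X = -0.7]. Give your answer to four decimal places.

The regression of Y on X has slope ρ·σ_Y/σ_X and passes through (μ_X, μ_Y).
E[Y | X=-0.7] = 4.2 + (0.03)·(0.5/3.7)·(-0.7 − (-7.4)) = 4.2 + (0.0040541)·(6.7) = 4.2272.

4.2272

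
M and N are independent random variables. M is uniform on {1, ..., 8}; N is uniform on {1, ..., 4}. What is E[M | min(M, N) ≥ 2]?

5

P(min(M, N) ≥ 2) = 21/32.
Summing M·P(x,y) over outcomes with min(M, N) ≥ 2 gives 105/32.
E[M | min(M, N) ≥ 2] = (105/32) / (21/32) = 5.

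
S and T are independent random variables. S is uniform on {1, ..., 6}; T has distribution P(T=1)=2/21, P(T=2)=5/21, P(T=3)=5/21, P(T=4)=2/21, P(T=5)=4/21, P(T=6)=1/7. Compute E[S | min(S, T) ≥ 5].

11/2

P(min(S, T) ≥ 5) = 1/9.
Summing S·P(x,y) over outcomes with min(S, T) ≥ 5 gives 11/18.
E[S | min(S, T) ≥ 5] = (11/18) / (1/9) = 11/2.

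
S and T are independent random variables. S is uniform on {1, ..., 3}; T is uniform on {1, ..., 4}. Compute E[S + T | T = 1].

3

P(T = 1) = 1/4.
Summing (S+T)·P(x,y) over outcomes with T = 1 gives 3/4.
E[S + T | T = 1] = (3/4) / (1/4) = 3.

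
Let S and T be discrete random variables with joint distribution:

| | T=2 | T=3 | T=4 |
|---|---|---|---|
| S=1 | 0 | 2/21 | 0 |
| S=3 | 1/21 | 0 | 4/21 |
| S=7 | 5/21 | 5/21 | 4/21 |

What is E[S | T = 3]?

37/7

P(T = 3) = 1/3.
Σ S·P over the event = 1·(2/21) + 7·(5/21) = 37/21.
E[S | T = 3] = (37/21) / (1/3) = 37/7.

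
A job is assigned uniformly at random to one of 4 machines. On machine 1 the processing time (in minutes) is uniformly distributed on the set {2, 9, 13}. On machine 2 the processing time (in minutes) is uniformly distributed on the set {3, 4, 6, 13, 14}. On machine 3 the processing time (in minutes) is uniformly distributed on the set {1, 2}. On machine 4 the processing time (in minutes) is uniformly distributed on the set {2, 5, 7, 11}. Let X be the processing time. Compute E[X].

95/16

E[X | machine 1] = (2+9+13)/3 = 8.
E[X | machine 2] = (3+4+6+13+14)/5 = 8.
E[X | machine 3] = (1+2)/2 = 3/2.
E[X | machine 4] = (2+5+7+11)/4 = 25/4.
By the law of total expectation,
E[X] = (1/4)·(8) + (1/4)·(8) + (1/4)·(3/2) + (1/4)·(25/4) = 95/16.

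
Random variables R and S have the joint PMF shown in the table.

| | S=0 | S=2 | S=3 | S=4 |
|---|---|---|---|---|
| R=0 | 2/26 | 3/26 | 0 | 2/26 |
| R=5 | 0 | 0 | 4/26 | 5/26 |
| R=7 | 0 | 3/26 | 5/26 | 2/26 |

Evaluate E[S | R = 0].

2

P(R = 0) = 7/26.
Σ S·P over the event = 0·(2/26) + 2·(3/26) + 4·(2/26) = 7/13.
E[S | R = 0] = (7/13) / (7/26) = 2.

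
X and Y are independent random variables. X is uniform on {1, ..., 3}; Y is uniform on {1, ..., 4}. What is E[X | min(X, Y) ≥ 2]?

5/2

Outcomes with min(X, Y) ≥ 2: (2,2), (2,3), (2,4), (3,2), (3,3), (3,4), each with probability 1/12.
E[X | min(X, Y) ≥ 2] = (2 + 2 + 2 + 3 + 3 + 3) / 6 = 5/2.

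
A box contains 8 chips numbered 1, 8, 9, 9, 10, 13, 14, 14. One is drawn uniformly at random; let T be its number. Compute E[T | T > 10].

P(T > 10) = 3/8.
Σ over the event: 13·1/8 + 14·1/4 = 41/8.
E[T | T > 10] = (41/8) / (3/8) = 41/3.

41/3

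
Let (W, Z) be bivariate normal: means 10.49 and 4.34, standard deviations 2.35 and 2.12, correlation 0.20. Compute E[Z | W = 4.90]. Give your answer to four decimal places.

3.3314

For a bivariate normal, E[Z | W=x] = μ_Z + ρ·(σ_Z/σ_W)·(x − μ_W).
E[Z | W=4.90] = 4.34 + (0.20)·(2.12/2.35)·(4.90 − (10.49)) = 4.34 + (0.18043)·(-5.59) = 3.3314.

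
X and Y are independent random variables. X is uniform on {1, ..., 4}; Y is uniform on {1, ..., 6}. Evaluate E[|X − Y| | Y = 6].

P(Y = 6) = 1/6.
Summing |X−Y|·P(x,y) over outcomes with Y = 6 gives 7/12.
E[|X − Y| | Y = 6] = (7/12) / (1/6) = 7/2.

7/2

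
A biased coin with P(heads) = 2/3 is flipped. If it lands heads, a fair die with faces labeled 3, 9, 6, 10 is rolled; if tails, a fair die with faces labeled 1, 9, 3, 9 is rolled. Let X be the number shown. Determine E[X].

E[X | heads] = (3+9+6+10)/4 = 7.
E[X | tails] = (1+9+3+9)/4 = 11/2.
By the law of total expectation,
E[X] = (2/3)·(7) + (1/3)·(11/2) = 13/2.

13/2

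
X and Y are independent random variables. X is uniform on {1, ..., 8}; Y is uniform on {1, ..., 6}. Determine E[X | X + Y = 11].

13/2

P(X + Y = 11) = 1/12.
Summing X·P(x,y) over outcomes with X + Y = 11 gives 13/24.
E[X | X + Y = 11] = (13/24) / (1/12) = 13/2.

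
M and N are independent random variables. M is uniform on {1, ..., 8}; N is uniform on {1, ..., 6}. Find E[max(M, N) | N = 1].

9/2

Outcomes with N = 1: (1,1), (2,1), (3,1), (4,1), (5,1), (6,1), (7,1), (8,1), each with probability 1/48.
E[max(M, N) | N = 1] = (1 + 2 + 3 + 4 + 5 + 6 + 7 + 8) / 8 = 9/2.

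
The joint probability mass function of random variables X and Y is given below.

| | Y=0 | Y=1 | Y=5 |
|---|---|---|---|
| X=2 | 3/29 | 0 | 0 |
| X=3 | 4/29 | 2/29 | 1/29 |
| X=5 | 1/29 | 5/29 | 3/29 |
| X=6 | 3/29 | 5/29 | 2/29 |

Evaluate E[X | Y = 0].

P(Y = 0) = 11/29.
Σ X·P over the event = 2·(3/29) + 3·(4/29) + 5·(1/29) + 6·(3/29) = 41/29.
E[X | Y = 0] = (41/29) / (11/29) = 41/11.

41/11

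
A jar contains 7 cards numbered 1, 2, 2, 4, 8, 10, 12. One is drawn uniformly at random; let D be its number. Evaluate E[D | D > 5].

P(D > 5) = 3/7.
Σ over the event: 8·1/7 + 10·1/7 + 12·1/7 = 30/7.
E[D | D > 5] = (30/7) / (3/7) = 10.

10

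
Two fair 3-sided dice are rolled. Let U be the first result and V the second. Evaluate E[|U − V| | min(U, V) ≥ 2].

1/2

Outcomes with min(U, V) ≥ 2: (2,2), (2,3), (3,2), (3,3), each with probability 1/9.
E[|U − V| | min(U, V) ≥ 2] = (0 + 1 + 1 + 0) / 4 = 1/2.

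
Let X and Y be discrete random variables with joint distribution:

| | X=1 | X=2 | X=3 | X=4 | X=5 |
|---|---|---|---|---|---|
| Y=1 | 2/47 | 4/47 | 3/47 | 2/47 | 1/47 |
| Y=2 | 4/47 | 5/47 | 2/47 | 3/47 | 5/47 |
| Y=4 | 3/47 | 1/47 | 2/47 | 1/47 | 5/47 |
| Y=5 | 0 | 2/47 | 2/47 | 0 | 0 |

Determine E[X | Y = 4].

P(Y = 4) = 12/47.
Σ X·P over the event = 1·(3/47) + 2·(1/47) + 3·(2/47) + 4·(1/47) + 5·(5/47) = 40/47.
E[X | Y = 4] = (40/47) / (12/47) = 10/3.

10/3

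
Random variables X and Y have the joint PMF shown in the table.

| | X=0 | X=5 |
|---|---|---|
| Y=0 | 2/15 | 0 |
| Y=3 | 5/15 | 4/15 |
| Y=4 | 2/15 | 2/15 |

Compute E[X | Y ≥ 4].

P(Y ≥ 4) = 4/15.
Summing X·P(X=x,Y=y) over the conditioning event gives 2/3.
E[X | Y ≥ 4] = (2/3) / (4/15) = 5/2.

5/2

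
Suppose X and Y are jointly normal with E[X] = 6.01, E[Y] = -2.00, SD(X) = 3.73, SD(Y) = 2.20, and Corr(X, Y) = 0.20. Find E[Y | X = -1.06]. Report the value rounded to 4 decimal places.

-2.8340

E[Y | X=x] = μ_Y + ρ(σ_Y/σ_X)(x − μ_X) for jointly normal variables.
E[Y | X=-1.06] = -2.00 + (0.20)·(2.20/3.73)·(-1.06 − (6.01)) = -2.00 + (0.11796)·(-7.07) = -2.8340.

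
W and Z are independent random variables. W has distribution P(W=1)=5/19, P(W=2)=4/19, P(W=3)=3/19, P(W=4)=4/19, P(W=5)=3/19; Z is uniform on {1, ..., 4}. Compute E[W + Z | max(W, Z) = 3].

85/18

P(max(W, Z) = 3) = 9/38.
Summing (W+Z)·P(x,y) over outcomes with max(W, Z) = 3 gives 85/76.
E[W + Z | max(W, Z) = 3] = (85/76) / (9/38) = 85/18.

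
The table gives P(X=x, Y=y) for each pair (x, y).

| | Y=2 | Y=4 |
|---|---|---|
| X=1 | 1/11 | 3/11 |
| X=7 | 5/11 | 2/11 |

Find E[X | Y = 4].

17/5

P(Y = 4) = 5/11.
Σ X·P over the event = 1·(3/11) + 7·(2/11) = 17/11.
E[X | Y = 4] = (17/11) / (5/11) = 17/5.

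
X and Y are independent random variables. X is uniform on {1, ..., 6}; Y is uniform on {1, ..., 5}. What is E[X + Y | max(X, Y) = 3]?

24/5

Outcomes with max(X, Y) = 3: (1,3), (2,3), (3,1), (3,2), (3,3), each with probability 1/30.
E[X + Y | max(X, Y) = 3] = (4 + 5 + 4 + 5 + 6) / 5 = 24/5.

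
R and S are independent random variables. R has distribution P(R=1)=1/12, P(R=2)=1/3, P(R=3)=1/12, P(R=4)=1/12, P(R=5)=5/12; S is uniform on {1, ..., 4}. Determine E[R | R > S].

126/29

P(R > S) = 29/48.
Summing R·P(x,y) over outcomes with R > S gives 21/8.
E[R | R > S] = (21/8) / (29/48) = 126/29.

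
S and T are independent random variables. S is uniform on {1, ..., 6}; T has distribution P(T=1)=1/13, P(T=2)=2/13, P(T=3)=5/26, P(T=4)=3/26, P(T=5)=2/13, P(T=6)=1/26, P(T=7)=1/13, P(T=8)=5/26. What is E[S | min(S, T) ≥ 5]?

11/2

P(min(S, T) ≥ 5) = 2/13.
Summing S·P(x,y) over outcomes with min(S, T) ≥ 5 gives 11/13.
E[S | min(S, T) ≥ 5] = (11/13) / (2/13) = 11/2.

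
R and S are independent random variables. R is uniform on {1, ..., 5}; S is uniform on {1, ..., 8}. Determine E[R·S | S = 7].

21

Outcomes with S = 7: (1,7), (2,7), (3,7), (4,7), (5,7), each with probability 1/40.
E[R·S | S = 7] = (7 + 14 + 21 + 28 + 35) / 5 = 21.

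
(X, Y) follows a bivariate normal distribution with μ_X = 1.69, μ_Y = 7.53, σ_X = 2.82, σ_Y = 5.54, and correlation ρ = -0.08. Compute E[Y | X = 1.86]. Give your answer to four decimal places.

E[Y | X=x] = μ_Y + ρ(σ_Y/σ_X)(x − μ_X) for jointly normal variables.
E[Y | X=1.86] = 7.53 + (-0.08)·(5.54/2.82)·(1.86 − (1.69)) = 7.53 + (-0.15716)·(0.17) = 7.5033.

7.5033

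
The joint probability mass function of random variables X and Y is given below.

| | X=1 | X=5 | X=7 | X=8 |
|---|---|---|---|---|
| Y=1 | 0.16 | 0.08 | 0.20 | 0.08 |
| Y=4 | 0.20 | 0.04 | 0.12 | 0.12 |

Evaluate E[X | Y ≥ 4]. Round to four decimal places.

P(Y ≥ 4) = 0.48.
Σ X·P over the event = 1·(0.20) + 5·(0.04) + 7·(0.12) + 8·(0.12) = 2.20.
E[X | Y ≥ 4] = (2.20) / (0.48) = 4.5833.

4.5833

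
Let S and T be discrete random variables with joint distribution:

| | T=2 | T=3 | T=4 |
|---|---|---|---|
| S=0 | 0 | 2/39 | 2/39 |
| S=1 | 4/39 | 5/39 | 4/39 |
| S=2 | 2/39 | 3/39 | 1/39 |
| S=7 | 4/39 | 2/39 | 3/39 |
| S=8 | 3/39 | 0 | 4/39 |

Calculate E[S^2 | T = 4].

P(T = 4) = 14/39.
Σ S^2·P over the event = 0·(2/39) + 1·(4/39) + 4·(1/39) + 49·(3/39) + 64·(4/39) = 137/13.
E[S^2 | T = 4] = (137/13) / (14/39) = 411/14.

411/14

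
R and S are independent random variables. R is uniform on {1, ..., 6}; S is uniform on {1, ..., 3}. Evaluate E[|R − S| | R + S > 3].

P(R + S > 3) = 5/6.
Summing |R−S|·P(x,y) over outcomes with R + S > 3 gives 11/6.
E[|R − S| | R + S > 3] = (11/6) / (5/6) = 11/5.

11/5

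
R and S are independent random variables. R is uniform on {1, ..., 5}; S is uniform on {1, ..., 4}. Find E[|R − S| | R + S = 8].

1

P(R + S = 8) = 1/10.
Summing |R−S|·P(x,y) over outcomes with R + S = 8 gives 1/10.
E[|R − S| | R + S = 8] = (1/10) / (1/10) = 1.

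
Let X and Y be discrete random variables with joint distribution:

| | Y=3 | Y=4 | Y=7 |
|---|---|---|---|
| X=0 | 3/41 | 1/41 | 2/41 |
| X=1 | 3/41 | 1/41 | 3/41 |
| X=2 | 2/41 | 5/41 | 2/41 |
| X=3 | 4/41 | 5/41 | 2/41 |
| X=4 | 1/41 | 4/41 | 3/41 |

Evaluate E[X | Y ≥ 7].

25/12

P(Y ≥ 7) = 12/41.
Σ X·P over the event = 0·(2/41) + 1·(3/41) + 2·(2/41) + 3·(2/41) + 4·(3/41) = 25/41.
E[X | Y ≥ 7] = (25/41) / (12/41) = 25/12.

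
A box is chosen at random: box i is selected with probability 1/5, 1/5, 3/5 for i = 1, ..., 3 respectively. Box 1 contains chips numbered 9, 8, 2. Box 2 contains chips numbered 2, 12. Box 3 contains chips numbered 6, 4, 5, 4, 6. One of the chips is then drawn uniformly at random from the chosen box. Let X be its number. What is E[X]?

E[X | box 1] = (9+8+2)/3 = 19/3.
E[X | box 2] = (2+12)/2 = 7.
E[X | box 3] = (6+4+5+4+6)/5 = 5.
By the law of total expectation,
E[X] = (1/5)·(19/3) + (1/5)·(7) + (3/5)·(5) = 17/3.

17/3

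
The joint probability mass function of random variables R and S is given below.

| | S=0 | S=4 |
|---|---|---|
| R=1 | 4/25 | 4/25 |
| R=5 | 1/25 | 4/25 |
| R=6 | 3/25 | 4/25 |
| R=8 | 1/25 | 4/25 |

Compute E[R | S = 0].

35/9

P(S = 0) = 9/25.
Σ R·P over the event = 1·(4/25) + 5·(1/25) + 6·(3/25) + 8·(1/25) = 7/5.
E[R | S = 0] = (7/5) / (9/25) = 35/9.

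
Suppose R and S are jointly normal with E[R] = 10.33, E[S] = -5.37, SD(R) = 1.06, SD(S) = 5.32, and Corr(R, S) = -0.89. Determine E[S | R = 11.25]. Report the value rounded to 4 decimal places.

-9.4794

For a bivariate normal, E[S | R=x] = μ_S + ρ·(σ_S/σ_R)·(x − μ_R).
E[S | R=11.25] = -5.37 + (-0.89)·(5.32/1.06)·(11.25 − (10.33)) = -5.37 + (-4.46679)·(0.92) = -9.4794.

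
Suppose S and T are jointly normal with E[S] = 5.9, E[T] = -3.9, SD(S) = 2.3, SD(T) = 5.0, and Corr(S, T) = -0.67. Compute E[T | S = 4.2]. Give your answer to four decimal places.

For a bivariate normal, E[T | S=x] = μ_T + ρ·(σ_T/σ_S)·(x − μ_S).
E[T | S=4.2] = -3.9 + (-0.67)·(5.0/2.3)·(4.2 − (5.9)) = -3.9 + (-1.45652)·(-1.7) = -1.4239.

-1.4239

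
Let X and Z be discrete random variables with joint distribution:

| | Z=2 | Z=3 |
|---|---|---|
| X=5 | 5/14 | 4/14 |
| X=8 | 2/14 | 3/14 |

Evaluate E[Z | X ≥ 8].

13/5

P(X ≥ 8) = 5/14.
Σ Z·P over the event = 2·(2/14) + 3·(3/14) = 13/14.
E[Z | X ≥ 8] = (13/14) / (5/14) = 13/5.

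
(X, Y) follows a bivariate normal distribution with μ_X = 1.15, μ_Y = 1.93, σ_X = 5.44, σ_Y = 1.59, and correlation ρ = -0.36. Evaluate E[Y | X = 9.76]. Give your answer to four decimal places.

The regression of Y on X has slope ρ·σ_Y/σ_X and passes through (μ_X, μ_Y).
E[Y | X=9.76] = 1.93 + (-0.36)·(1.59/5.44)·(9.76 − (1.15)) = 1.93 + (-0.10522)·(8.61) = 1.0241.

1.0241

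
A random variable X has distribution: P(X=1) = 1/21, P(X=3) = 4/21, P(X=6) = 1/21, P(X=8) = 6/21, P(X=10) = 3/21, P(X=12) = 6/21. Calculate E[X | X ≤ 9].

P(X ≤ 9) = 4/7.
Σ over the event: 1·1/21 + 3·4/21 + 6·1/21 + 8·2/7 = 67/21.
E[X | X ≤ 9] = (67/21) / (4/7) = 67/12.

67/12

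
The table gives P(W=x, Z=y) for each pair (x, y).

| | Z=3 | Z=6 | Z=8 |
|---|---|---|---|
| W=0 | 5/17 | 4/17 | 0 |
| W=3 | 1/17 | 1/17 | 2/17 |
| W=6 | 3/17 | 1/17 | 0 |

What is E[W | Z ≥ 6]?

P(Z ≥ 6) = 8/17.
Summing W·P(W=x,Z=y) over the conditioning event gives 15/17.
E[W | Z ≥ 6] = (15/17) / (8/17) = 15/8.

15/8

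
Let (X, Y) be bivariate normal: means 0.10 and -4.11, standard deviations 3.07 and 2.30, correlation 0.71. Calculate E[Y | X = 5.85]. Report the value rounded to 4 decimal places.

-1.0514

E[Y | X=x] = μ_Y + ρ(σ_Y/σ_X)(x − μ_X) for jointly normal variables.
E[Y | X=5.85] = -4.11 + (0.71)·(2.30/3.07)·(5.85 − (0.10)) = -4.11 + (0.531922)·(5.75) = -1.0514.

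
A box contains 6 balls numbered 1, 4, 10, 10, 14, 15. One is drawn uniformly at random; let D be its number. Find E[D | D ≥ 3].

53/5

P(D ≥ 3) = 5/6.
Σ over the event: 4·1/6 + 10·1/3 + 14·1/6 + 15·1/6 = 53/6.
E[D | D ≥ 3] = (53/6) / (5/6) = 53/5.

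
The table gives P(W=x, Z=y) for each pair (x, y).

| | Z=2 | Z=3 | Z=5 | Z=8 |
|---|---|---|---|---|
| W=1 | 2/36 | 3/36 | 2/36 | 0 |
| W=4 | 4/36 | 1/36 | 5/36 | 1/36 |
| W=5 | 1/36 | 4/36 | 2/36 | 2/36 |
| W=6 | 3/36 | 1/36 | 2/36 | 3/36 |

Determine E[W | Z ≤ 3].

74/19

P(Z ≤ 3) = 19/36.
Summing W·P(W=x,Z=y) over the conditioning event gives 37/18.
E[W | Z ≤ 3] = (37/18) / (19/36) = 74/19.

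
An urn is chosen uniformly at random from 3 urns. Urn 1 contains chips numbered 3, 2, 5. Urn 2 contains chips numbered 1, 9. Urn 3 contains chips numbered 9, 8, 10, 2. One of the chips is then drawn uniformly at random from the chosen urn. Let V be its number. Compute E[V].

187/36

E[V | urn 1] = (3+2+5)/3 = 10/3.
E[V | urn 2] = (1+9)/2 = 5.
E[V | urn 3] = (9+8+10+2)/4 = 29/4.
By the law of total expectation,
E[V] = (1/3)·(10/3) + (1/3)·(5) + (1/3)·(29/4) = 187/36.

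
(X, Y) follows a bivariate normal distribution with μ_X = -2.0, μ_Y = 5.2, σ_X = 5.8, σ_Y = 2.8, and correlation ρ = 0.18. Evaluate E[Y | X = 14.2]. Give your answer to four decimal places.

6.6077

The regression of Y on X has slope ρ·σ_Y/σ_X and passes through (μ_X, μ_Y).
E[Y | X=14.2] = 5.2 + (0.18)·(2.8/5.8)·(14.2 − (-2.0)) = 5.2 + (0.086897)·(16.2) = 6.6077.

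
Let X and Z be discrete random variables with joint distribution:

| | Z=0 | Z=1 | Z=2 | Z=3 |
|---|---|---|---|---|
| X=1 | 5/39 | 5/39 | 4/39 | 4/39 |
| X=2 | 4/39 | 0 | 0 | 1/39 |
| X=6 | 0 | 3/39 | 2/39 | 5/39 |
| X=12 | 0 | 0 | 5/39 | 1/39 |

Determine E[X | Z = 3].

P(Z = 3) = 11/39.
Summing X·P(X=x,Z=y) over the conditioning event gives 16/13.
E[X | Z = 3] = (16/13) / (11/39) = 48/11.

48/11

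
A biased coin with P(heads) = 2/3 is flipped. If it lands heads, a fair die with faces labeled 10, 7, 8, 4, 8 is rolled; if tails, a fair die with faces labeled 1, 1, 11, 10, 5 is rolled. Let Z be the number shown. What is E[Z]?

E[Z | heads] = (10+7+8+4+8)/5 = 37/5.
E[Z | tails] = (1+1+11+10+5)/5 = 28/5.
By the law of total expectation,
E[Z] = (2/3)·(37/5) + (1/3)·(28/5) = 34/5.

34/5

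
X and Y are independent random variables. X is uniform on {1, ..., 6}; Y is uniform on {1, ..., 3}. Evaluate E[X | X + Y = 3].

3/2

Outcomes with X + Y = 3: (1,2), (2,1), each with probability 1/18.
E[X | X + Y = 3] = (1 + 2) / 2 = 3/2.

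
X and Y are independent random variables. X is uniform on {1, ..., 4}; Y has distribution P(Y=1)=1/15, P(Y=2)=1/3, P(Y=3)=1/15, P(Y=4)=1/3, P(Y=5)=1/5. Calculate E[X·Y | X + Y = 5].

5

P(X + Y = 5) = 1/5.
Summing XY·P(x,y) over outcomes with X + Y = 5 gives 1.
E[X·Y | X + Y = 5] = (1) / (1/5) = 5.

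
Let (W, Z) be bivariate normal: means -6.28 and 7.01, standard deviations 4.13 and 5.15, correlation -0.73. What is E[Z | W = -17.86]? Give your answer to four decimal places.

17.5512

E[Z | W=x] = μ_Z + ρ(σ_Z/σ_W)(x − μ_W) for jointly normal variables.
E[Z | W=-17.86] = 7.01 + (-0.73)·(5.15/4.13)·(-17.86 − (-6.28)) = 7.01 + (-0.91029)·(-11.58) = 17.5512.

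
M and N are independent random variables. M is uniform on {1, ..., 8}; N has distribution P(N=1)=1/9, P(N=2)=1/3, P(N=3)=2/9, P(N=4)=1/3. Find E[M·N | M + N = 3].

2

P(M + N = 3) = 1/18.
Summing MN·P(x,y) over outcomes with M + N = 3 gives 1/9.
E[M·N | M + N = 3] = (1/9) / (1/18) = 2.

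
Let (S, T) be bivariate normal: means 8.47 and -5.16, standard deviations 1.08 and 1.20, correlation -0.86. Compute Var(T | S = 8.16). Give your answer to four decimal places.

0.3750

Var(T | S=x) = (1 − ρ²)·σ_T².
Var(T | S=8.16) = (1.20)²·(1 − (-0.86)²) = 1.44·0.2604 = 0.3750.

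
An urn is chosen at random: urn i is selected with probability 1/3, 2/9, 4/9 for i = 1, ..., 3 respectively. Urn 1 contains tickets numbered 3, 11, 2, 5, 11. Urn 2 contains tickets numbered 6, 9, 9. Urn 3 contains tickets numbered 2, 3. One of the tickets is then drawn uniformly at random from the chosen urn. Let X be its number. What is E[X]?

226/45

E[X | urn 1] = (3+11+2+5+11)/5 = 32/5.
E[X | urn 2] = (6+9+9)/3 = 8.
E[X | urn 3] = (2+3)/2 = 5/2.
By the law of total expectation,
E[X] = (1/3)·(32/5) + (2/9)·(8) + (4/9)·(5/2) = 226/45.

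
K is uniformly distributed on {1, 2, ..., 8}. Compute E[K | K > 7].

Given K > 7, K is equally likely to be any of {8}.
E[K | K > 7] = (8) / 1 = 8.

8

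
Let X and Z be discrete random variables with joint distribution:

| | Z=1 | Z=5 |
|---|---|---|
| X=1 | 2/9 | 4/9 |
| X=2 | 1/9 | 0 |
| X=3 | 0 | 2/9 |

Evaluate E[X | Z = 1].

4/3

P(Z = 1) = 1/3.
Summing X·P(X=x,Z=y) over the conditioning event gives 4/9.
E[X | Z = 1] = (4/9) / (1/3) = 4/3.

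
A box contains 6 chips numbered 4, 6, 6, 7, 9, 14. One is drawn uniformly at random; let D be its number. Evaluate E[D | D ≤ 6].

16/3

P(D ≤ 6) = 1/2.
Σ over the event: 4·1/6 + 6·1/3 = 8/3.
E[D | D ≤ 6] = (8/3) / (1/2) = 16/3.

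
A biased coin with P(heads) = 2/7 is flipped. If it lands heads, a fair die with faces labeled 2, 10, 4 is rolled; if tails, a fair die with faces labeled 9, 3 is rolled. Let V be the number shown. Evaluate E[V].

122/21

E[V | heads] = (2+10+4)/3 = 16/3.
E[V | tails] = (9+3)/2 = 6.
E[V] = (2/7)·(16/3) + (5/7)·(6) = 122/21.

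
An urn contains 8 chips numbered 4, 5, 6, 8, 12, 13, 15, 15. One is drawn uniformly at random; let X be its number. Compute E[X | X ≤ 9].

23/4

P(X ≤ 9) = 1/2.
Σ over the event: 4·1/8 + 5·1/8 + 6·1/8 + 8·1/8 = 23/8.
E[X | X ≤ 9] = (23/8) / (1/2) = 23/4.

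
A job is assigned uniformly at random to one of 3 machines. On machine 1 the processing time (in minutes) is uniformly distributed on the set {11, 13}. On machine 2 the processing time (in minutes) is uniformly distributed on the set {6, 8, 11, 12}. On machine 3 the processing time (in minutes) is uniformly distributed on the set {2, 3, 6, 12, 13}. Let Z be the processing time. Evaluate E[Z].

E[Z | machine 1] = (11+13)/2 = 12.
E[Z | machine 2] = (6+8+11+12)/4 = 37/4.
E[Z | machine 3] = (2+3+6+12+13)/5 = 36/5.
By the law of total expectation,
E[Z] = (1/3)·(12) + (1/3)·(37/4) + (1/3)·(36/5) = 569/60.

569/60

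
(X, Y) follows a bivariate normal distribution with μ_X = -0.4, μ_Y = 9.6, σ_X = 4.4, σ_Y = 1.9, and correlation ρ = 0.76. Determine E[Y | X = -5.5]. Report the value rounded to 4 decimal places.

7.9263

E[Y | X=x] = μ_Y + ρ(σ_Y/σ_X)(x − μ_X) for jointly normal variables.
E[Y | X=-5.5] = 9.6 + (0.76)·(1.9/4.4)·(-5.5 − (-0.4)) = 9.6 + (0.32818)·(-5.1) = 7.9263.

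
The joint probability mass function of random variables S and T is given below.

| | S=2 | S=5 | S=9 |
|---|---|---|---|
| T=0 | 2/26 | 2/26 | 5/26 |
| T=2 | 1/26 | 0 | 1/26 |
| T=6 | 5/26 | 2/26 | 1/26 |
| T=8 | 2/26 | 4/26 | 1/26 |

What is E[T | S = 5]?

P(S = 5) = 4/13.
Σ T·P over the event = 0·(2/26) + 6·(2/26) + 8·(4/26) = 22/13.
E[T | S = 5] = (22/13) / (4/13) = 11/2.

11/2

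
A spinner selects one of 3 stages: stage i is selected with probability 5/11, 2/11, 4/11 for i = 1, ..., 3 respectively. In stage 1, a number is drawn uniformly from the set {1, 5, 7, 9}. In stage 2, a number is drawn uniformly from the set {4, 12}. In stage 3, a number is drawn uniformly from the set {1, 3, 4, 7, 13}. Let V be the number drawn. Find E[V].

E[V | stage 1] = (1+5+7+9)/4 = 11/2.
E[V | stage 2] = (4+12)/2 = 8.
E[V | stage 3] = (1+3+4+7+13)/5 = 28/5.
By the law of total expectation,
E[V] = (5/11)·(11/2) + (2/11)·(8) + (4/11)·(28/5) = 659/110.

659/110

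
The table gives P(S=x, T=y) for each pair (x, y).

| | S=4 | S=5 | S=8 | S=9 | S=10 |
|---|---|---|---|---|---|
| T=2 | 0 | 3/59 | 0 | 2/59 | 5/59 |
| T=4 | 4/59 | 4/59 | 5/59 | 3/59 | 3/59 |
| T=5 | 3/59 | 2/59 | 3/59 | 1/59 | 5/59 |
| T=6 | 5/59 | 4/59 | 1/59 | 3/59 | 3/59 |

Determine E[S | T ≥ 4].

7

P(T ≥ 4) = 49/59.
Summing S·P(S=x,T=y) over the conditioning event gives 343/59.
E[S | T ≥ 4] = (343/59) / (49/59) = 7.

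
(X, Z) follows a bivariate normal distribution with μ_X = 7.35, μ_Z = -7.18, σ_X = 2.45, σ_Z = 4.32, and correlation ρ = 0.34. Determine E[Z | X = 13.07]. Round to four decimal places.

-3.7508

The regression of Z on X has slope ρ·σ_Z/σ_X and passes through (μ_X, μ_Z).
E[Z | X=13.07] = -7.18 + (0.34)·(4.32/2.45)·(13.07 − (7.35)) = -7.18 + (0.59951)·(5.72) = -3.7508.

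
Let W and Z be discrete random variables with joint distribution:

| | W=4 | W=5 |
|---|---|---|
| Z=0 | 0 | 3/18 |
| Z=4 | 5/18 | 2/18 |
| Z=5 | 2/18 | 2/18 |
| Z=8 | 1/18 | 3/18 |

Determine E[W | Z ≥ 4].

P(Z ≥ 4) = 5/6.
Σ W·P over the event = 4·(5/18) + 4·(2/18) + 4·(1/18) + 5·(2/18) + 5·(2/18) + 5·(3/18) = 67/18.
E[W | Z ≥ 4] = (67/18) / (5/6) = 67/15.

67/15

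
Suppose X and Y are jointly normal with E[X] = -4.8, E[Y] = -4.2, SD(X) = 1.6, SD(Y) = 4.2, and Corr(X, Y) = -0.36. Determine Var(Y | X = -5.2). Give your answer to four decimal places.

Var(Y | X=x) = (1 − ρ²)·σ_Y².
Var(Y | X=-5.2) = (4.2)²·(1 − (-0.36)²) = 17.64·0.8704 = 15.3539.

15.3539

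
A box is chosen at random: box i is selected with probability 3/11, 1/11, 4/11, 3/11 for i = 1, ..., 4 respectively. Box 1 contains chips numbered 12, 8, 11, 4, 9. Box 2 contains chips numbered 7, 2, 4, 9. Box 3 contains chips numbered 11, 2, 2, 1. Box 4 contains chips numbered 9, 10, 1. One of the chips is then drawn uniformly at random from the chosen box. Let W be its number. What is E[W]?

E[W | box 1] = (12+8+11+4+9)/5 = 44/5.
E[W | box 2] = (7+2+4+9)/4 = 11/2.
E[W | box 3] = (11+2+2+1)/4 = 4.
E[W | box 4] = (9+10+1)/3 = 20/3.
E[W] = (3/11)·(44/5) + (1/11)·(11/2) + (4/11)·(4) + (3/11)·(20/3) = 679/110.

679/110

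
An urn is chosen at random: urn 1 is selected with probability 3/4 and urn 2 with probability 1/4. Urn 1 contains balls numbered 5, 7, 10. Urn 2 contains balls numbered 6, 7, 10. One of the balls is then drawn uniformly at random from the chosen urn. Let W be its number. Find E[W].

E[W | urn 1] = (5+7+10)/3 = 22/3.
E[W | urn 2] = (6+7+10)/3 = 23/3.
By the law of total expectation,
E[W] = (3/4)·(22/3) + (1/4)·(23/3) = 89/12.

89/12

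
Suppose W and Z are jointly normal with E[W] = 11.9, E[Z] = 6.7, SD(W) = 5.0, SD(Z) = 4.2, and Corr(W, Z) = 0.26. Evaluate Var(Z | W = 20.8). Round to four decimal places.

Var(Z | W=x) = (1 − ρ²)·σ_Z².
Var(Z | W=20.8) = (4.2)²·(1 − (0.26)²) = 17.64·0.9324 = 16.4475.

16.4475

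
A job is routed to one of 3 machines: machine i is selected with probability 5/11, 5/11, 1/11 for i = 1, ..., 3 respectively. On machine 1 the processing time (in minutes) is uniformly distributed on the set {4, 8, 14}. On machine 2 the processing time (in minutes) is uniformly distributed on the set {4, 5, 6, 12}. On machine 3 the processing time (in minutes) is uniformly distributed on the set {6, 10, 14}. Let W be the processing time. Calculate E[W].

E[W | machine 1] = (4+8+14)/3 = 26/3.
E[W | machine 2] = (4+5+6+12)/4 = 27/4.
E[W | machine 3] = (6+10+14)/3 = 10.
E[W] = (5/11)·(26/3) + (5/11)·(27/4) + (1/11)·(10) = 95/12.

95/12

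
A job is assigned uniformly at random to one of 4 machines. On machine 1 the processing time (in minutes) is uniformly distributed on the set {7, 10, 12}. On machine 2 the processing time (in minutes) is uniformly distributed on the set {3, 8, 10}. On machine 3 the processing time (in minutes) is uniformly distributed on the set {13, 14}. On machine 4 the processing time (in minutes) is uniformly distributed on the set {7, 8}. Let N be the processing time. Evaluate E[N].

113/12

E[N | machine 1] = (7+10+12)/3 = 29/3.
E[N | machine 2] = (3+8+10)/3 = 7.
E[N | machine 3] = (13+14)/2 = 27/2.
E[N | machine 4] = (7+8)/2 = 15/2.
By the law of total expectation,
E[N] = (1/4)·(29/3) + (1/4)·(7) + (1/4)·(27/2) + (1/4)·(15/2) = 113/12.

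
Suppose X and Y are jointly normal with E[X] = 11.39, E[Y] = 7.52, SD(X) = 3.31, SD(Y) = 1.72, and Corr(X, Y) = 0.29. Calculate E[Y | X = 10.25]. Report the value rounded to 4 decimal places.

The regression of Y on X has slope ρ·σ_Y/σ_X and passes through (μ_X, μ_Y).
E[Y | X=10.25] = 7.52 + (0.29)·(1.72/3.31)·(10.25 − (11.39)) = 7.52 + (0.15069)·(-1.14) = 7.3482.

7.3482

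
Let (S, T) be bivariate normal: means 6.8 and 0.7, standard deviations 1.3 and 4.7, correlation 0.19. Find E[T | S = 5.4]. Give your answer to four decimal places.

-0.2617

For a bivariate normal, E[T | S=x] = μ_T + ρ·(σ_T/σ_S)·(x − μ_S).
E[T | S=5.4] = 0.7 + (0.19)·(4.7/1.3)·(5.4 − (6.8)) = 0.7 + (0.68692)·(-1.4) = -0.2617.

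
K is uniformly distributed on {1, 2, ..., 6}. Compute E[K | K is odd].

Given K is odd, K is equally likely to be any of {1, 3, 5}.
E[K | K is odd] = (1 + 3 + 5) / 3 = 3.

3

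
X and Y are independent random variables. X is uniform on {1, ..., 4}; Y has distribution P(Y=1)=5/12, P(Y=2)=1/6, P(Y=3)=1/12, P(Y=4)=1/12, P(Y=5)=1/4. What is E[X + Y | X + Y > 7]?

P(X + Y > 7) = 7/48.
Summing (X+Y)·P(x,y) over outcomes with X + Y > 7 gives 59/48.
E[X + Y | X + Y > 7] = (59/48) / (7/48) = 59/7.

59/7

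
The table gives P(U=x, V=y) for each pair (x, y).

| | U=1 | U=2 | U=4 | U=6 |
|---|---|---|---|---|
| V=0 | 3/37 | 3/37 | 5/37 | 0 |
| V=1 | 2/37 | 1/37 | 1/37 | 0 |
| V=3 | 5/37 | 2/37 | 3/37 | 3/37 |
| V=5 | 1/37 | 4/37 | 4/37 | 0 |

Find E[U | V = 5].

P(V = 5) = 9/37.
Σ U·P over the event = 1·(1/37) + 2·(4/37) + 4·(4/37) = 25/37.
E[U | V = 5] = (25/37) / (9/37) = 25/9.

25/9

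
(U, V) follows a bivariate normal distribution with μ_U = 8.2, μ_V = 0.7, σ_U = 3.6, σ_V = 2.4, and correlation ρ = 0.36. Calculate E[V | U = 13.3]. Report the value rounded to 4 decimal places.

For a bivariate normal, E[V | U=x] = μ_V + ρ·(σ_V/σ_U)·(x − μ_U).
E[V | U=13.3] = 0.7 + (0.36)·(2.4/3.6)·(13.3 − (8.2)) = 0.7 + (0.24)·(5.1) = 1.9240.

1.9240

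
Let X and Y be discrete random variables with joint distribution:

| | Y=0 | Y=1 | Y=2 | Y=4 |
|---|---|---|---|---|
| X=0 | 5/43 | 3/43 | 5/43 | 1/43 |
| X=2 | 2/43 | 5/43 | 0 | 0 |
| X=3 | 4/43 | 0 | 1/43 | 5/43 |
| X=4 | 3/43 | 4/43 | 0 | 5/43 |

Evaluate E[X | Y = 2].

P(Y = 2) = 6/43.
Summing X·P(X=x,Y=y) over the conditioning event gives 3/43.
E[X | Y = 2] = (3/43) / (6/43) = 1/2.

1/2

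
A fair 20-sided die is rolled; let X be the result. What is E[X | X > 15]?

18

Given X > 15, X is equally likely to be any of {16, 17, 18, 19, 20}.
E[X | X > 15] = (16 + 17 + 18 + 19 + 20) / 5 = 18.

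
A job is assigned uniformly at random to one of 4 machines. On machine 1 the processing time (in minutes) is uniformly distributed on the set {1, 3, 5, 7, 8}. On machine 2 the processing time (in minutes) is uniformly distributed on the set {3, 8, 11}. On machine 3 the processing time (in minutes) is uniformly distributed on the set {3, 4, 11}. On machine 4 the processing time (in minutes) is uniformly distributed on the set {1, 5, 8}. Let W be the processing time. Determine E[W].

57/10

E[W | machine 1] = (1+3+5+7+8)/5 = 24/5.
E[W | machine 2] = (3+8+11)/3 = 22/3.
E[W | machine 3] = (3+4+11)/3 = 6.
E[W | machine 4] = (1+5+8)/3 = 14/3.
By the law of total expectation,
E[W] = (1/4)·(24/5) + (1/4)·(22/3) + (1/4)·(6) + (1/4)·(14/3) = 57/10.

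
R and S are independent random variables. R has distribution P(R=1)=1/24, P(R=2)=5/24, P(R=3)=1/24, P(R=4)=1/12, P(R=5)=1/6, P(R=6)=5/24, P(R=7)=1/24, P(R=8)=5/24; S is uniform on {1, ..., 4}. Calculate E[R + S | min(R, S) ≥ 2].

P(min(R, S) ≥ 2) = 23/32.
Summing (R+S)·P(x,y) over outcomes with min(R, S) ≥ 2 gives 187/32.
E[R + S | min(R, S) ≥ 2] = (187/32) / (23/32) = 187/23.

187/23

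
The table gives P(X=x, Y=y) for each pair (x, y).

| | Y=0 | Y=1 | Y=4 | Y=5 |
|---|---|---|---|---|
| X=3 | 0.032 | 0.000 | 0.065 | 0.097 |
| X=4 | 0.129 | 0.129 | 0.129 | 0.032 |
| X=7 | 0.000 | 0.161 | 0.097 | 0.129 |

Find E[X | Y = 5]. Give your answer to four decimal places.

5.1240

P(Y = 5) = 0.258.
Σ X·P over the event = 3·(0.097) + 4·(0.032) + 7·(0.129) = 1.322.
E[X | Y = 5] = (1.322) / (0.258) = 5.1240.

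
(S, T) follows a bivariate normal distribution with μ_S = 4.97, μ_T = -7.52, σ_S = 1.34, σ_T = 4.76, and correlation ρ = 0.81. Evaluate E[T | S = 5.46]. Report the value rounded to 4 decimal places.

-6.1101

E[T | S=x] = μ_T + ρ(σ_T/σ_S)(x − μ_S) for jointly normal variables.
E[T | S=5.46] = -7.52 + (0.81)·(4.76/1.34)·(5.46 − (4.97)) = -7.52 + (2.8773)·(0.49) = -6.1101.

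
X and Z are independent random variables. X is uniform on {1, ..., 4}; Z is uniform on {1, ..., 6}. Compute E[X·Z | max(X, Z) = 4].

64/7

Outcomes with max(X, Z) = 4: (1,4), (2,4), (3,4), (4,1), (4,2), (4,3), (4,4), each with probability 1/24.
E[X·Z | max(X, Z) = 4] = (4 + 8 + 12 + 4 + 8 + 12 + 16) / 7 = 64/7.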